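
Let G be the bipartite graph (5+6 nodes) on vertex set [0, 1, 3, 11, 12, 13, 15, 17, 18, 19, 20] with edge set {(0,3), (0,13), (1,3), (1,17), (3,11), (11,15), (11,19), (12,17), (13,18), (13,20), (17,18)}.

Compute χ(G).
χ(G) = 2

Clique number ω(G) = 2 (lower bound: χ ≥ ω).
The graph is bipartite (no odd cycle), so 2 colors suffice: χ(G) = 2.
A valid 2-coloring: color 1: [3, 13, 15, 17, 19]; color 2: [0, 1, 11, 12, 18, 20].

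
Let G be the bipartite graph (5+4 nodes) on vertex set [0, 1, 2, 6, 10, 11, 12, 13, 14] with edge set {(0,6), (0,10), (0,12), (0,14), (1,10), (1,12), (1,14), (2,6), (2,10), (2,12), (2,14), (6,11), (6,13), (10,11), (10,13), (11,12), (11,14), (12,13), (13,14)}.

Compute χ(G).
χ(G) = 2

Clique number ω(G) = 2 (lower bound: χ ≥ ω).
The graph is bipartite (no odd cycle), so 2 colors suffice: χ(G) = 2.
A valid 2-coloring: color 1: [6, 10, 12, 14]; color 2: [0, 1, 2, 11, 13].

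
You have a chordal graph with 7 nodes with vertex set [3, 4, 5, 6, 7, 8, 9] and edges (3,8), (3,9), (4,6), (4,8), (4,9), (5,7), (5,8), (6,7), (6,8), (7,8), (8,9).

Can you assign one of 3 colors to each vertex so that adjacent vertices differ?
Yes, G is 3-colorable

A valid 3-coloring: color 1: [8]; color 2: [5, 6, 9]; color 3: [3, 4, 7].
(χ(G) = 3 ≤ 3.)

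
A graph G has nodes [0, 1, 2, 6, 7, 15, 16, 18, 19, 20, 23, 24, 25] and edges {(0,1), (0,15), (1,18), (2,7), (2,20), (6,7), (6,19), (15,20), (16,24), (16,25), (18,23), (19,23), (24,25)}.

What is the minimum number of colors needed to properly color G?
χ(G) = 3

Clique number ω(G) = 3 (lower bound: χ ≥ ω).
The clique on [16, 24, 25] has size 3, forcing χ ≥ 3, and the coloring below uses 3 colors, so χ(G) = 3.
A valid 3-coloring: color 1: [0, 7, 18, 19, 20, 24]; color 2: [1, 2, 6, 15, 23, 25]; color 3: [16].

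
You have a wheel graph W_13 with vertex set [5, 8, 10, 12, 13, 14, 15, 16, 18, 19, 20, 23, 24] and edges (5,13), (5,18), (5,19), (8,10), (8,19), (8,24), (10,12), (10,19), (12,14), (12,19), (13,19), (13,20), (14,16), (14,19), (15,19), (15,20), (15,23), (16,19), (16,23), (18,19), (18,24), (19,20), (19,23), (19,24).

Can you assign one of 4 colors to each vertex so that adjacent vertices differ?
Yes, G is 4-colorable

A valid 4-coloring: color 1: [19]; color 2: [5, 10, 14, 20, 23, 24]; color 3: [8, 12, 13, 15, 16, 18].
(χ(G) = 3 ≤ 4.)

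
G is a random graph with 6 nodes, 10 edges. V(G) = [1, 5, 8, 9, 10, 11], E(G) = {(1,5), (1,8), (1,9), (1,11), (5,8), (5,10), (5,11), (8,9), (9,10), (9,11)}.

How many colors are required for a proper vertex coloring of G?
χ(G) = 3

Clique number ω(G) = 3 (lower bound: χ ≥ ω).
The clique on [1, 8, 9] has size 3, forcing χ ≥ 3, and the coloring below uses 3 colors, so χ(G) = 3.
A valid 3-coloring: color 1: [1, 10]; color 2: [5, 9]; color 3: [8, 11].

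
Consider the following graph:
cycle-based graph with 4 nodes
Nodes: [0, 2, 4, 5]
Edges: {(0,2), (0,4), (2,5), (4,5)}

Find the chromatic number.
χ(G) = 2

Clique number ω(G) = 2 (lower bound: χ ≥ ω).
The graph is bipartite (no odd cycle), so 2 colors suffice: χ(G) = 2.
A valid 2-coloring: color 1: [2, 4]; color 2: [0, 5].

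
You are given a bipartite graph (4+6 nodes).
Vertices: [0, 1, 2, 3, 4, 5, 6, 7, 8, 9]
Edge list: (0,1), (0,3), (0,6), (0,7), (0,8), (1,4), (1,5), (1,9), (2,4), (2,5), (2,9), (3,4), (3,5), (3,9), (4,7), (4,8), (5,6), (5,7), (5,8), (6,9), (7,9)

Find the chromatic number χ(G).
Clique number ω(G) = 2 (lower bound: χ ≥ ω).
The graph is bipartite (no odd cycle), so 2 colors suffice: χ(G) = 2.
A valid 2-coloring: color 1: [0, 4, 5, 9]; color 2: [1, 2, 3, 6, 7, 8].

χ(G) = 2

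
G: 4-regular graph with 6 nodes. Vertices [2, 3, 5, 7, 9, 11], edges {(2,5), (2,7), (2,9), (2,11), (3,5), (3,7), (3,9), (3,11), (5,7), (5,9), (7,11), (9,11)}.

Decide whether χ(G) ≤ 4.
A valid 4-coloring: color 1: [5, 11]; color 2: [7, 9]; color 3: [2, 3].
(χ(G) = 3 ≤ 4.)

Yes, G is 4-colorable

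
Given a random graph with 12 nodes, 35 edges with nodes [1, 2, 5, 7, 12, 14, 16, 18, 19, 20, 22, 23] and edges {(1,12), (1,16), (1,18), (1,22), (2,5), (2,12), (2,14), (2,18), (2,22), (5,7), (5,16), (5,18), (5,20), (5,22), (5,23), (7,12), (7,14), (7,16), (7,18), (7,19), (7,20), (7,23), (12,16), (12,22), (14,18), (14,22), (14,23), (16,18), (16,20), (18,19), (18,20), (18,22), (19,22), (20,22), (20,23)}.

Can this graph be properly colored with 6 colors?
A valid 6-coloring: color 1: [12, 18, 23]; color 2: [7, 22]; color 3: [1, 5, 14, 19]; color 4: [2, 16]; color 5: [20].
(χ(G) = 5 ≤ 6.)

Yes, G is 6-colorable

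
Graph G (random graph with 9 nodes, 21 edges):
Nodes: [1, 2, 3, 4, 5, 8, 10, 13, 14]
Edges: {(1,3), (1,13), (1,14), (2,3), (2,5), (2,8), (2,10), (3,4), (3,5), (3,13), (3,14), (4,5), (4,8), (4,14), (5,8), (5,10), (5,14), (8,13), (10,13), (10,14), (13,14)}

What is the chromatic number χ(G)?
Clique number ω(G) = 4 (lower bound: χ ≥ ω).
The clique on [1, 3, 13, 14] has size 4, forcing χ ≥ 4, and the coloring below uses 4 colors, so χ(G) = 4.
A valid 4-coloring: color 1: [5, 13]; color 2: [2, 14]; color 3: [3, 8, 10]; color 4: [1, 4].

χ(G) = 4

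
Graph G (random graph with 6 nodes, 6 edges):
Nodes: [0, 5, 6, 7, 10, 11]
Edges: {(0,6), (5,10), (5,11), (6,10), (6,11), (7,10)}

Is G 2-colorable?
A valid 2-coloring: color 1: [5, 6, 7]; color 2: [0, 10, 11].
(χ(G) = 2 ≤ 2.)

Yes, G is 2-colorable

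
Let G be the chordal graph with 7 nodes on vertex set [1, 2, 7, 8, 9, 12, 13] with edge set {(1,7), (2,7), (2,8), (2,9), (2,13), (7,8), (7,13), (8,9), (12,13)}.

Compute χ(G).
χ(G) = 3

Clique number ω(G) = 3 (lower bound: χ ≥ ω).
The clique on [2, 8, 9] has size 3, forcing χ ≥ 3, and the coloring below uses 3 colors, so χ(G) = 3.
A valid 3-coloring: color 1: [1, 2, 12]; color 2: [7, 9]; color 3: [8, 13].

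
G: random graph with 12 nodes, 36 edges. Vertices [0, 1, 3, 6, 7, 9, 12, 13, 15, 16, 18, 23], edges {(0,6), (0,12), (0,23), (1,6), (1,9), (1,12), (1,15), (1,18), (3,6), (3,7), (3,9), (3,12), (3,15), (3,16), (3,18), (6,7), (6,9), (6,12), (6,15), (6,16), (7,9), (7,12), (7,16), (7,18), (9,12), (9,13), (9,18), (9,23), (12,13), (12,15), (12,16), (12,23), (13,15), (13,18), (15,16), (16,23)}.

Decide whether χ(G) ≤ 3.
No, G is not 3-colorable

The clique on vertices [3, 6, 12, 15, 16] has size 5 > 3, so it alone needs 5 colors.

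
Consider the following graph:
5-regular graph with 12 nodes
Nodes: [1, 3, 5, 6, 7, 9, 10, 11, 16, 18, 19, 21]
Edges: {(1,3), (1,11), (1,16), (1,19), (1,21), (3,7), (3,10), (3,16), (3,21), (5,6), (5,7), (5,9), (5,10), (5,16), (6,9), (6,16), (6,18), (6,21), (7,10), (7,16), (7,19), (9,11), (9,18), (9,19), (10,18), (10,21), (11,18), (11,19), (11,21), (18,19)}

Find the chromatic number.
χ(G) = 4

Clique number ω(G) = 4 (lower bound: χ ≥ ω).
The clique on [9, 11, 18, 19] has size 4, forcing χ ≥ 4, and the coloring below uses 4 colors, so χ(G) = 4.
A valid 4-coloring: color 1: [6, 7, 11]; color 2: [3, 5, 18]; color 3: [1, 9, 10]; color 4: [16, 19, 21].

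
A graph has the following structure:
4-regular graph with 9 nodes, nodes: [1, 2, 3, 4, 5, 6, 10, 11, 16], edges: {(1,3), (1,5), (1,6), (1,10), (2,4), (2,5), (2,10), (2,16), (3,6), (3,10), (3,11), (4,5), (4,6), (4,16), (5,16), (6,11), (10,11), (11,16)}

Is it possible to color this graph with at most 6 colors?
Yes, G is 6-colorable

A valid 6-coloring: color 1: [5, 6, 10]; color 2: [1, 2, 11]; color 3: [3, 16]; color 4: [4].
(χ(G) = 4 ≤ 6.)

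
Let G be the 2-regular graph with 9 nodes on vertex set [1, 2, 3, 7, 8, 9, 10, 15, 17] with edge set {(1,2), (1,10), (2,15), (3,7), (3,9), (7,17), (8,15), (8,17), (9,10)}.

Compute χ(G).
Clique number ω(G) = 2 (lower bound: χ ≥ ω).
Odd cycle [7, 3, 9, 10, 1, 2, 15, 8, 17] needs 3 colors (χ ≥ 3).
The coloring below uses 3 colors, so χ(G) = 3.
A valid 3-coloring: color 1: [1, 7, 8, 9]; color 2: [2, 3, 10, 17]; color 3: [15].

χ(G) = 3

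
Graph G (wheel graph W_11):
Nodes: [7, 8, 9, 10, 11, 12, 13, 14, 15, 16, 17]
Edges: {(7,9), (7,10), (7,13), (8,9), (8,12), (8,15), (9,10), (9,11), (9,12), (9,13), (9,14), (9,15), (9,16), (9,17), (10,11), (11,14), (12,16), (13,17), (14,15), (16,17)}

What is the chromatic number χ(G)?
χ(G) = 3

Clique number ω(G) = 3 (lower bound: χ ≥ ω).
The clique on [7, 9, 10] has size 3, forcing χ ≥ 3, and the coloring below uses 3 colors, so χ(G) = 3.
A valid 3-coloring: color 1: [9]; color 2: [7, 11, 12, 15, 17]; color 3: [8, 10, 13, 14, 16].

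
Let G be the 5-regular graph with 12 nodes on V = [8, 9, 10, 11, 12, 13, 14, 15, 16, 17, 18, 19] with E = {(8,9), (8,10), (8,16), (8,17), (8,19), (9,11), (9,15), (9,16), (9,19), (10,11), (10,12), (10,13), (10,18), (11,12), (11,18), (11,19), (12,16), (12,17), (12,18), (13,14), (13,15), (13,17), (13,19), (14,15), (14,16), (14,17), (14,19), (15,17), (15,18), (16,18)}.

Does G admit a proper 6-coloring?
Yes, G is 6-colorable

A valid 6-coloring: color 1: [8, 13, 18]; color 2: [11, 15, 16]; color 3: [10, 17, 19]; color 4: [9, 12, 14].
(χ(G) = 4 ≤ 6.)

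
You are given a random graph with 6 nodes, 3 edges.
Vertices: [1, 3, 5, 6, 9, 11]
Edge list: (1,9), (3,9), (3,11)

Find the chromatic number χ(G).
Clique number ω(G) = 2 (lower bound: χ ≥ ω).
The graph is bipartite (no odd cycle), so 2 colors suffice: χ(G) = 2.
A valid 2-coloring: color 1: [5, 6, 9, 11]; color 2: [1, 3].

χ(G) = 2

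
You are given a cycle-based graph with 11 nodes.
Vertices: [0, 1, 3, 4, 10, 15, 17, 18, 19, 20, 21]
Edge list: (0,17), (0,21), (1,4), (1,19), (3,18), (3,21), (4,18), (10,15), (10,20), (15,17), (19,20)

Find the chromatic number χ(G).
χ(G) = 3

Clique number ω(G) = 2 (lower bound: χ ≥ ω).
Odd cycle [4, 1, 19, 20, 10, 15, 17, 0, 21, 3, 18] needs 3 colors (χ ≥ 3).
The coloring below uses 3 colors, so χ(G) = 3.
A valid 3-coloring: color 1: [3, 4, 10, 17, 19]; color 2: [0, 1, 15, 18, 20]; color 3: [21].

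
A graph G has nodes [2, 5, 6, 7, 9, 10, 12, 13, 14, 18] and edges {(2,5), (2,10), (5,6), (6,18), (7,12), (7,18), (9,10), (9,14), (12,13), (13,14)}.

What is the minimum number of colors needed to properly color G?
Clique number ω(G) = 2 (lower bound: χ ≥ ω).
The graph is bipartite (no odd cycle), so 2 colors suffice: χ(G) = 2.
A valid 2-coloring: color 1: [5, 10, 12, 14, 18]; color 2: [2, 6, 7, 9, 13].

χ(G) = 2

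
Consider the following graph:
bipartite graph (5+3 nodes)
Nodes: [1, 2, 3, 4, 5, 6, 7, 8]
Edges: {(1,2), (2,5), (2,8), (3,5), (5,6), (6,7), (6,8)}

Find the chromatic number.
χ(G) = 2

Clique number ω(G) = 2 (lower bound: χ ≥ ω).
The graph is bipartite (no odd cycle), so 2 colors suffice: χ(G) = 2.
A valid 2-coloring: color 1: [1, 4, 5, 7, 8]; color 2: [2, 3, 6].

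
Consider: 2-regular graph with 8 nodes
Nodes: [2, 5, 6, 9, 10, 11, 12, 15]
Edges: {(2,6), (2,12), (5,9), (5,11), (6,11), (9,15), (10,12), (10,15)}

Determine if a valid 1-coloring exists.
Edge (2,12) forces its endpoints to differ, so 1 color is not enough.

No, G is not 1-colorable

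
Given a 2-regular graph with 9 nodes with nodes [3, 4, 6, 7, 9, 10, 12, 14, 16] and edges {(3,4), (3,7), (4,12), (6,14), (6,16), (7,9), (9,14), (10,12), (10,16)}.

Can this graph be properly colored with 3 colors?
A valid 3-coloring: color 1: [4, 7, 14, 16]; color 2: [3, 6, 9, 10]; color 3: [12].
(χ(G) = 3 ≤ 3.)

Yes, G is 3-colorable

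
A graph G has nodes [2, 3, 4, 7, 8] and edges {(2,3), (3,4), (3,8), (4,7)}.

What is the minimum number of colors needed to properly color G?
χ(G) = 2

Clique number ω(G) = 2 (lower bound: χ ≥ ω).
The graph is bipartite (no odd cycle), so 2 colors suffice: χ(G) = 2.
A valid 2-coloring: color 1: [3, 7]; color 2: [2, 4, 8].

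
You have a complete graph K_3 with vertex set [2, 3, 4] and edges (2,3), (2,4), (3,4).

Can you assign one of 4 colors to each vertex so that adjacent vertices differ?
Yes, G is 4-colorable

A valid 4-coloring: color 1: [3]; color 2: [2]; color 3: [4].
(χ(G) = 3 ≤ 4.)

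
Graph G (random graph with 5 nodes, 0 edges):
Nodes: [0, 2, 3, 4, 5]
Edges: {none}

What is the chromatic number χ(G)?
Clique number ω(G) = 1 (lower bound: χ ≥ ω).
The graph has no edges, so one color suffices: χ(G) = 1.
A valid 1-coloring: color 1: [0, 2, 3, 4, 5].

χ(G) = 1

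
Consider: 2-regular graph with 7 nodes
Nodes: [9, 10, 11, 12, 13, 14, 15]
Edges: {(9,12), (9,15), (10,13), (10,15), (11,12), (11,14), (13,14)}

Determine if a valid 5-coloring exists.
Yes, G is 5-colorable

A valid 5-coloring: color 1: [11, 13, 15]; color 2: [10, 12, 14]; color 3: [9].
(χ(G) = 3 ≤ 5.)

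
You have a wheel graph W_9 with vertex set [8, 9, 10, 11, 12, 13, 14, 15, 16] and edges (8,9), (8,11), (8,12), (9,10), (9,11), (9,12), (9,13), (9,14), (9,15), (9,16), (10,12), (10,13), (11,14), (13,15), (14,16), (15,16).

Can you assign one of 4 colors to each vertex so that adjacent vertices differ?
Yes, G is 4-colorable

A valid 4-coloring: color 1: [9]; color 2: [11, 12, 13, 16]; color 3: [8, 10, 14, 15].
(χ(G) = 3 ≤ 4.)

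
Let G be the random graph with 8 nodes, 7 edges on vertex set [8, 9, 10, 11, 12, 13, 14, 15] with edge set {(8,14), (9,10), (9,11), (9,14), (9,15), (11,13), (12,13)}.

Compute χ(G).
Clique number ω(G) = 2 (lower bound: χ ≥ ω).
The graph is bipartite (no odd cycle), so 2 colors suffice: χ(G) = 2.
A valid 2-coloring: color 1: [8, 9, 13]; color 2: [10, 11, 12, 14, 15].

χ(G) = 2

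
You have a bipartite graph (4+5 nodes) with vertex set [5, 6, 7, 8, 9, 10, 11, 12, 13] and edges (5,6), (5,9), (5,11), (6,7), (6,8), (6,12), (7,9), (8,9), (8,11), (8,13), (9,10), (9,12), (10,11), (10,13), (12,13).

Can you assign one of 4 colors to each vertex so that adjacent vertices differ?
A valid 4-coloring: color 1: [6, 9, 11, 13]; color 2: [5, 7, 8, 10, 12].
(χ(G) = 2 ≤ 4.)

Yes, G is 4-colorable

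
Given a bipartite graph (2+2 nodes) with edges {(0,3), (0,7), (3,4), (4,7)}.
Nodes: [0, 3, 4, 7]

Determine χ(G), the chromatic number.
χ(G) = 2

Clique number ω(G) = 2 (lower bound: χ ≥ ω).
The graph is bipartite (no odd cycle), so 2 colors suffice: χ(G) = 2.
A valid 2-coloring: color 1: [0, 4]; color 2: [3, 7].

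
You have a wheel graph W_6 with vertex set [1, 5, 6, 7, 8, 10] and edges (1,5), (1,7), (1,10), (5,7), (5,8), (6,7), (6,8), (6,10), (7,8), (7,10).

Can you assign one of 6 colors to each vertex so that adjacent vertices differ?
Yes, G is 6-colorable

A valid 6-coloring: color 1: [7]; color 2: [5, 10]; color 3: [1, 8]; color 4: [6].
(χ(G) = 4 ≤ 6.)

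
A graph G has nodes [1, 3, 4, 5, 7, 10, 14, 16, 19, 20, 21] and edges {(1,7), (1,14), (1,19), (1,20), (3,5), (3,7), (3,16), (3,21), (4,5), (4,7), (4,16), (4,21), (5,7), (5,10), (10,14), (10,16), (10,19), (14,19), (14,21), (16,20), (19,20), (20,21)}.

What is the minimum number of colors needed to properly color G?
χ(G) = 3

Clique number ω(G) = 3 (lower bound: χ ≥ ω).
The clique on [1, 19, 20] has size 3, forcing χ ≥ 3, and the coloring below uses 3 colors, so χ(G) = 3.
A valid 3-coloring: color 1: [1, 3, 4, 10]; color 2: [5, 14, 20]; color 3: [7, 16, 19, 21].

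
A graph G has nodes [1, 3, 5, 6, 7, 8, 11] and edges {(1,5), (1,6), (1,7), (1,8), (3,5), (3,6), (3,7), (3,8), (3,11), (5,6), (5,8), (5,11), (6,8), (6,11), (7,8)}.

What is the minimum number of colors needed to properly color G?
Clique number ω(G) = 4 (lower bound: χ ≥ ω).
The clique on [1, 5, 6, 8] has size 4, forcing χ ≥ 4, and the coloring below uses 4 colors, so χ(G) = 4.
A valid 4-coloring: color 1: [8, 11]; color 2: [6, 7]; color 3: [5]; color 4: [1, 3].

χ(G) = 4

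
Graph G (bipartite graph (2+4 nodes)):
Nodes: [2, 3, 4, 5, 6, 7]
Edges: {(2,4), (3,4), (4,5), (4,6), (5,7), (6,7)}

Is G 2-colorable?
Yes, G is 2-colorable

A valid 2-coloring: color 1: [4, 7]; color 2: [2, 3, 5, 6].
(χ(G) = 2 ≤ 2.)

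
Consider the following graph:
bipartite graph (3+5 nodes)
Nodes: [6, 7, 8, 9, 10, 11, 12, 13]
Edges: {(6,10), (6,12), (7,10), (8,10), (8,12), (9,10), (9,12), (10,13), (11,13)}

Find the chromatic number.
Clique number ω(G) = 2 (lower bound: χ ≥ ω).
The graph is bipartite (no odd cycle), so 2 colors suffice: χ(G) = 2.
A valid 2-coloring: color 1: [10, 11, 12]; color 2: [6, 7, 8, 9, 13].

χ(G) = 2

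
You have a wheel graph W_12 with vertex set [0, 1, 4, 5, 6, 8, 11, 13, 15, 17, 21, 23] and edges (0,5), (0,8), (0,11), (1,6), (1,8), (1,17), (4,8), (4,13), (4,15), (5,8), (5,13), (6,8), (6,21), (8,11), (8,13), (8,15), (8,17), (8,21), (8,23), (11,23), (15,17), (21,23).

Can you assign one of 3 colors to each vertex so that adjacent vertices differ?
Odd cycle [4, 13, 5, 0, 11, 23, 21, 6, 1, 17, 15] needs 3 colors (χ ≥ 3).
Vertex 8 is adjacent to every vertex of [0, 1, 4, 5, 6, 11, 13, 15, 17, 21, 23], which already need 3 colors among themselves, so 8 needs a new color (χ ≥ 4).
Hence χ(G) ≥ 4 > 3, so no proper 3-coloring exists.

No, G is not 3-colorable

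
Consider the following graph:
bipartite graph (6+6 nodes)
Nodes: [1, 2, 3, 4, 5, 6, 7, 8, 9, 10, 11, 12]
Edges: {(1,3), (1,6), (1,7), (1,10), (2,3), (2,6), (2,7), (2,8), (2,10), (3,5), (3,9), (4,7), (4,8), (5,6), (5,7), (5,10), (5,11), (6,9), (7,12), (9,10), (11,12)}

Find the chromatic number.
Clique number ω(G) = 2 (lower bound: χ ≥ ω).
The graph is bipartite (no odd cycle), so 2 colors suffice: χ(G) = 2.
A valid 2-coloring: color 1: [1, 2, 4, 5, 9, 12]; color 2: [3, 6, 7, 8, 10, 11].

χ(G) = 2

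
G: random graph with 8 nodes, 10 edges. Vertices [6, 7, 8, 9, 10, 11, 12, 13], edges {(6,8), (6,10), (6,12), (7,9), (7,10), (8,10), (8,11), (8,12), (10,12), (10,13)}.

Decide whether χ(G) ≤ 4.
Yes, G is 4-colorable

A valid 4-coloring: color 1: [9, 10, 11]; color 2: [7, 8, 13]; color 3: [12]; color 4: [6].
(χ(G) = 4 ≤ 4.)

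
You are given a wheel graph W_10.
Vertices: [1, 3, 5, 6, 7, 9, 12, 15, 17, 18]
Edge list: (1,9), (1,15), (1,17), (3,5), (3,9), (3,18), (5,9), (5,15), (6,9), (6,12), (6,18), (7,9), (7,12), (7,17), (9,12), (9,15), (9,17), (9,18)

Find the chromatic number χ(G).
χ(G) = 4

Clique number ω(G) = 3 (lower bound: χ ≥ ω).
Odd cycle [5, 15, 1, 17, 7, 12, 6, 18, 3] needs 3 colors (χ ≥ 3).
Vertex 9 is adjacent to every vertex of [1, 3, 5, 6, 7, 12, 15, 17, 18], which already need 3 colors among themselves, so 9 needs a new color (χ ≥ 4).
The coloring below uses 4 colors, so χ(G) = 4.
A valid 4-coloring: color 1: [9]; color 2: [1, 5, 7, 18]; color 3: [3, 12, 15, 17]; color 4: [6].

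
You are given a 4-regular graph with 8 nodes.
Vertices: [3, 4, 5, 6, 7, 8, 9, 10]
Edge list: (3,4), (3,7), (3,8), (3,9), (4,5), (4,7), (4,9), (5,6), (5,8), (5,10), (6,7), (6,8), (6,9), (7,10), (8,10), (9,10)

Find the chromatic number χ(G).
χ(G) = 3

Clique number ω(G) = 3 (lower bound: χ ≥ ω).
The clique on [5, 8, 10] has size 3, forcing χ ≥ 3, and the coloring below uses 3 colors, so χ(G) = 3.
A valid 3-coloring: color 1: [3, 5]; color 2: [4, 6, 10]; color 3: [7, 8, 9].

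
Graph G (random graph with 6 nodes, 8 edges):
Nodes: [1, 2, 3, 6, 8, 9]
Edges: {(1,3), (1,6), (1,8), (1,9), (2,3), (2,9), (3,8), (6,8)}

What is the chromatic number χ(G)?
Clique number ω(G) = 3 (lower bound: χ ≥ ω).
The clique on [1, 3, 8] has size 3, forcing χ ≥ 3, and the coloring below uses 3 colors, so χ(G) = 3.
A valid 3-coloring: color 1: [1, 2]; color 2: [8, 9]; color 3: [3, 6].

χ(G) = 3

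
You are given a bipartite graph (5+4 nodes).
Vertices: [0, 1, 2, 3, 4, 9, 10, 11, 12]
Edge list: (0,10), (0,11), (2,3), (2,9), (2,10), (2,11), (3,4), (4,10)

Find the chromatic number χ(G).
χ(G) = 2

Clique number ω(G) = 2 (lower bound: χ ≥ ω).
The graph is bipartite (no odd cycle), so 2 colors suffice: χ(G) = 2.
A valid 2-coloring: color 1: [0, 1, 2, 4, 12]; color 2: [3, 9, 10, 11].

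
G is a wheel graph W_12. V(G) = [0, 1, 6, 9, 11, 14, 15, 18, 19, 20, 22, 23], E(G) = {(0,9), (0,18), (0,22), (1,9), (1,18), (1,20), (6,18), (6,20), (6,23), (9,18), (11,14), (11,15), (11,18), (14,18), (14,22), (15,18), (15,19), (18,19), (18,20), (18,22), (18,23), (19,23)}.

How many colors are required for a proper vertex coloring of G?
χ(G) = 4

Clique number ω(G) = 3 (lower bound: χ ≥ ω).
Odd cycle [6, 23, 19, 15, 11, 14, 22, 0, 9, 1, 20] needs 3 colors (χ ≥ 3).
Vertex 18 is adjacent to every vertex of [0, 1, 6, 9, 11, 14, 15, 19, 20, 22, 23], which already need 3 colors among themselves, so 18 needs a new color (χ ≥ 4).
The coloring below uses 4 colors, so χ(G) = 4.
A valid 4-coloring: color 1: [18]; color 2: [1, 6, 11, 19, 22]; color 3: [0, 14, 15, 20, 23]; color 4: [9].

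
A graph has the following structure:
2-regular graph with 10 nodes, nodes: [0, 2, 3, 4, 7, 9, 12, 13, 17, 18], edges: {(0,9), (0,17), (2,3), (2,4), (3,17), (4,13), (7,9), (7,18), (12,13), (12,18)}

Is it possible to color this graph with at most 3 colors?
Yes, G is 3-colorable

A valid 3-coloring: color 1: [2, 9, 13, 17, 18]; color 2: [0, 3, 4, 7, 12].
(χ(G) = 2 ≤ 3.)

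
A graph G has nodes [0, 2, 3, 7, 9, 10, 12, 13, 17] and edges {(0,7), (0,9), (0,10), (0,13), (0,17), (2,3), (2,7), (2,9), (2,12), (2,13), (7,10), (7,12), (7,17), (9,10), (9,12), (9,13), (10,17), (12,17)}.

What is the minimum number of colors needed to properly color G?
Clique number ω(G) = 4 (lower bound: χ ≥ ω).
The clique on [0, 7, 10, 17] has size 4, forcing χ ≥ 4, and the coloring below uses 4 colors, so χ(G) = 4.
A valid 4-coloring: color 1: [3, 7, 9]; color 2: [2, 17]; color 3: [0, 12]; color 4: [10, 13].

χ(G) = 4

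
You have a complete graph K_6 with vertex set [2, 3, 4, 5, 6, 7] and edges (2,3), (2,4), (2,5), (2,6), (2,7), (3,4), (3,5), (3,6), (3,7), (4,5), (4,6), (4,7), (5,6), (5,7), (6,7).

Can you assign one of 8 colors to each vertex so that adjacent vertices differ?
Yes, G is 8-colorable

A valid 8-coloring: color 1: [2]; color 2: [4]; color 3: [5]; color 4: [7]; color 5: [6]; color 6: [3].
(χ(G) = 6 ≤ 8.)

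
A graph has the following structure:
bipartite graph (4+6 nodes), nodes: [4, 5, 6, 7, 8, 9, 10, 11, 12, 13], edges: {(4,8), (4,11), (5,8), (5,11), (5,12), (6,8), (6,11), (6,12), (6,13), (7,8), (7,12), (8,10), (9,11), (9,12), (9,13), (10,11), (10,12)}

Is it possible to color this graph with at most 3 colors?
Yes, G is 3-colorable

A valid 3-coloring: color 1: [8, 11, 12, 13]; color 2: [4, 5, 6, 7, 9, 10].
(χ(G) = 2 ≤ 3.)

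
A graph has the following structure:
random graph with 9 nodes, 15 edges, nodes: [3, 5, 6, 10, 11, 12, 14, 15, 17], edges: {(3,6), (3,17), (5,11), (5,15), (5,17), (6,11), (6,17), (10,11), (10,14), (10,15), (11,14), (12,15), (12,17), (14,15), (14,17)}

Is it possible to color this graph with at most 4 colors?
A valid 4-coloring: color 1: [11, 15, 17]; color 2: [5, 6, 12, 14]; color 3: [3, 10].
(χ(G) = 3 ≤ 4.)

Yes, G is 4-colorable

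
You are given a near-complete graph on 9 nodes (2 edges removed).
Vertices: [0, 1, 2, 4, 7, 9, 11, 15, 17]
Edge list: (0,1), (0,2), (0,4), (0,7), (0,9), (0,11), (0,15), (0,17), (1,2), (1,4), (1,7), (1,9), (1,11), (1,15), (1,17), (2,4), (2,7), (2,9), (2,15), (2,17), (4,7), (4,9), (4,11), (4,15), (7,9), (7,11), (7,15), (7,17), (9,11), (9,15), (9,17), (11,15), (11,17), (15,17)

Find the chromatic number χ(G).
Clique number ω(G) = 7 (lower bound: χ ≥ ω).
The clique on [0, 1, 2, 7, 9, 15, 17] has size 7, forcing χ ≥ 7, and the coloring below uses 7 colors, so χ(G) = 7.
A valid 7-coloring: color 1: [7]; color 2: [15]; color 3: [0]; color 4: [9]; color 5: [1]; color 6: [2, 11]; color 7: [4, 17].

χ(G) = 7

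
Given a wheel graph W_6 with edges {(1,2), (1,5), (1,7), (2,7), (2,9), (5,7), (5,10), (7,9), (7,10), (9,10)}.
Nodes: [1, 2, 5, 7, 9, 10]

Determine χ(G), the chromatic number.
χ(G) = 4

Clique number ω(G) = 3 (lower bound: χ ≥ ω).
Odd cycle [9, 2, 1, 5, 10] needs 3 colors (χ ≥ 3).
Vertex 7 is adjacent to every vertex of [1, 2, 5, 9, 10], which already need 3 colors among themselves, so 7 needs a new color (χ ≥ 4).
The coloring below uses 4 colors, so χ(G) = 4.
A valid 4-coloring: color 1: [7]; color 2: [5, 9]; color 3: [2, 10]; color 4: [1].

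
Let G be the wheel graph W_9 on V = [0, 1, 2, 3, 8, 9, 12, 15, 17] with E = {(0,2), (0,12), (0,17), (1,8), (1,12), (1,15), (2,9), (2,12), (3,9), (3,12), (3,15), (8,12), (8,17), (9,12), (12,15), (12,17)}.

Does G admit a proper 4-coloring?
A valid 4-coloring: color 1: [12]; color 2: [0, 8, 9, 15]; color 3: [1, 2, 3, 17].
(χ(G) = 3 ≤ 4.)

Yes, G is 4-colorable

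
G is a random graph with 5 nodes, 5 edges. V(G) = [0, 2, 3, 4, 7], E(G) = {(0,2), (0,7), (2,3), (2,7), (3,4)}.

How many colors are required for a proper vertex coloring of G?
Clique number ω(G) = 3 (lower bound: χ ≥ ω).
The clique on [0, 2, 7] has size 3, forcing χ ≥ 3, and the coloring below uses 3 colors, so χ(G) = 3.
A valid 3-coloring: color 1: [2, 4]; color 2: [0, 3]; color 3: [7].

χ(G) = 3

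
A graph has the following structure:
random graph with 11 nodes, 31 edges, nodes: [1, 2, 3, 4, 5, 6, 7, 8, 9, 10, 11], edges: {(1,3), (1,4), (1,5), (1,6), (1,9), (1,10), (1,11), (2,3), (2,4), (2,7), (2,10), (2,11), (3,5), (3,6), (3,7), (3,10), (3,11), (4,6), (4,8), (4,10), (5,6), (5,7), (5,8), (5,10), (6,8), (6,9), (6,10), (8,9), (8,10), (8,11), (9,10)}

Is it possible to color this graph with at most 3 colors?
No, G is not 3-colorable

The clique on vertices [1, 3, 5, 6, 10] has size 5 > 3, so it alone needs 5 colors.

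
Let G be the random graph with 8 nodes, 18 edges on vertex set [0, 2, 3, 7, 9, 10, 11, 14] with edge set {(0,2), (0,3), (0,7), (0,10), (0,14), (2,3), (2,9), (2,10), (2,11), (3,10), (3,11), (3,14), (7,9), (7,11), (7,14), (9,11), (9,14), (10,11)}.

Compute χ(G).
χ(G) = 4

Clique number ω(G) = 4 (lower bound: χ ≥ ω).
The clique on [0, 2, 3, 10] has size 4, forcing χ ≥ 4, and the coloring below uses 4 colors, so χ(G) = 4.
A valid 4-coloring: color 1: [3, 7]; color 2: [2, 14]; color 3: [0, 11]; color 4: [9, 10].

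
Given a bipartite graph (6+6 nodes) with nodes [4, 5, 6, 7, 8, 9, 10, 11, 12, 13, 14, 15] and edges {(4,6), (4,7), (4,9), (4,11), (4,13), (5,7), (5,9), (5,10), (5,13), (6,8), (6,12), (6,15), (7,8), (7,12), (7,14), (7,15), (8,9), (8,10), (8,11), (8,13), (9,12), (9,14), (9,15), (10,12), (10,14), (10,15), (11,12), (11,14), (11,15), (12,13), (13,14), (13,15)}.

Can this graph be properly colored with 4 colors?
A valid 4-coloring: color 1: [4, 5, 8, 12, 14, 15]; color 2: [6, 7, 9, 10, 11, 13].
(χ(G) = 2 ≤ 4.)

Yes, G is 4-colorable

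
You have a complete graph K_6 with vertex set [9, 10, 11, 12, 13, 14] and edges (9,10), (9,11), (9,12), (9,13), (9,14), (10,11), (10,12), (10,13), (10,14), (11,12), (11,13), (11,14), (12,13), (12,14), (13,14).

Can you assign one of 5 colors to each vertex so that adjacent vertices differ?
No, G is not 5-colorable

The clique on vertices [9, 10, 11, 12, 13, 14] has size 6 > 5, so it alone needs 6 colors.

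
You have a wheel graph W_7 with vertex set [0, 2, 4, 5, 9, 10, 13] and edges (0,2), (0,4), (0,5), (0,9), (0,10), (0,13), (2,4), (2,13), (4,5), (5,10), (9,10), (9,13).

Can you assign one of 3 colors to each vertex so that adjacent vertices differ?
Yes, G is 3-colorable

A valid 3-coloring: color 1: [0]; color 2: [4, 10, 13]; color 3: [2, 5, 9].
(χ(G) = 3 ≤ 3.)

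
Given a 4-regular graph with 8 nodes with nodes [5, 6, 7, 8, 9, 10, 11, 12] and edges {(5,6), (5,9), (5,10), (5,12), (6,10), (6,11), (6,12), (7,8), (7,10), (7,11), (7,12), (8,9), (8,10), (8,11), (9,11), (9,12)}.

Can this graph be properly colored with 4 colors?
A valid 4-coloring: color 1: [10, 11, 12]; color 2: [5, 8]; color 3: [6, 7, 9].
(χ(G) = 3 ≤ 4.)

Yes, G is 4-colorable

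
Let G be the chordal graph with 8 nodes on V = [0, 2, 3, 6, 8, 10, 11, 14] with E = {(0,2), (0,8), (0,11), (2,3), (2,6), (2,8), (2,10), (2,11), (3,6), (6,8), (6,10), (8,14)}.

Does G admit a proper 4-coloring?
Yes, G is 4-colorable

A valid 4-coloring: color 1: [2, 14]; color 2: [0, 6]; color 3: [3, 8, 10, 11].
(χ(G) = 3 ≤ 4.)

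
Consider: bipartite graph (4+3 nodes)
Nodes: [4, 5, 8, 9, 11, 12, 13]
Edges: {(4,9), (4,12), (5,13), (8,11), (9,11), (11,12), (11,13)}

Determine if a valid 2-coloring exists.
Yes, G is 2-colorable

A valid 2-coloring: color 1: [4, 5, 11]; color 2: [8, 9, 12, 13].
(χ(G) = 2 ≤ 2.)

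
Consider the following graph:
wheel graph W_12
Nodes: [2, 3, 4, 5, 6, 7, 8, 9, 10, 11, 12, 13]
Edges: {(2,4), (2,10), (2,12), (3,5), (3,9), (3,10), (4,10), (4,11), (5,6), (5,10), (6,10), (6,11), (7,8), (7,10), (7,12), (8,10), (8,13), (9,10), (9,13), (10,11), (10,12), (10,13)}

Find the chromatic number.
χ(G) = 4

Clique number ω(G) = 3 (lower bound: χ ≥ ω).
Odd cycle [12, 7, 8, 13, 9, 3, 5, 6, 11, 4, 2] needs 3 colors (χ ≥ 3).
Vertex 10 is adjacent to every vertex of [2, 3, 4, 5, 6, 7, 8, 9, 11, 12, 13], which already need 3 colors among themselves, so 10 needs a new color (χ ≥ 4).
The coloring below uses 4 colors, so χ(G) = 4.
A valid 4-coloring: color 1: [10]; color 2: [4, 5, 8, 9, 12]; color 3: [2, 3, 6, 7, 13]; color 4: [11].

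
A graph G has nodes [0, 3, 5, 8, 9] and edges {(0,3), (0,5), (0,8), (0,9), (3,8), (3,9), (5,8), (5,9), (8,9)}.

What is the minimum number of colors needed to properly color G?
χ(G) = 4

Clique number ω(G) = 4 (lower bound: χ ≥ ω).
The clique on [0, 3, 8, 9] has size 4, forcing χ ≥ 4, and the coloring below uses 4 colors, so χ(G) = 4.
A valid 4-coloring: color 1: [8]; color 2: [9]; color 3: [0]; color 4: [3, 5].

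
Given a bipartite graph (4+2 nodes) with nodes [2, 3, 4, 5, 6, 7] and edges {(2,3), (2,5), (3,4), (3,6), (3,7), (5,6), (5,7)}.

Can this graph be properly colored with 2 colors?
Yes, G is 2-colorable

A valid 2-coloring: color 1: [3, 5]; color 2: [2, 4, 6, 7].
(χ(G) = 2 ≤ 2.)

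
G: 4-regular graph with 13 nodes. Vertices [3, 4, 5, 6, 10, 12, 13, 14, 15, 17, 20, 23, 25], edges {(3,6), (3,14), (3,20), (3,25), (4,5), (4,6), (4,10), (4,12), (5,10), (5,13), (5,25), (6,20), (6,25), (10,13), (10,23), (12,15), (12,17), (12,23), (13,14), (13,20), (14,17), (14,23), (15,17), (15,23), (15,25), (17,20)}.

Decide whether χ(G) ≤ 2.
No, G is not 2-colorable

The clique on vertices [3, 6, 25] has size 3 > 2, so it alone needs 3 colors.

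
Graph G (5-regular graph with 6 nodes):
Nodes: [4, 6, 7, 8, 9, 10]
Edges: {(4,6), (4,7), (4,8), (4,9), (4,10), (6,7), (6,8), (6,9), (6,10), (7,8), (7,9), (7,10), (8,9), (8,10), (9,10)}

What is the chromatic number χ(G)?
χ(G) = 6

Clique number ω(G) = 6 (lower bound: χ ≥ ω).
The clique on [4, 6, 7, 8, 9, 10] has size 6, forcing χ ≥ 6, and the coloring below uses 6 colors, so χ(G) = 6.
A valid 6-coloring: color 1: [7]; color 2: [10]; color 3: [6]; color 4: [4]; color 5: [8]; color 6: [9].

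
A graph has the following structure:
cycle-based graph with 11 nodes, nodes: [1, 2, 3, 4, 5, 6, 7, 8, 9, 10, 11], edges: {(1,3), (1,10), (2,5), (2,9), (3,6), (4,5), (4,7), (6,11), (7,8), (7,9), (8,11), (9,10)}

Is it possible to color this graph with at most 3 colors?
Yes, G is 3-colorable

A valid 3-coloring: color 1: [1, 4, 6, 8, 9]; color 2: [3, 5, 7, 10, 11]; color 3: [2].
(χ(G) = 3 ≤ 3.)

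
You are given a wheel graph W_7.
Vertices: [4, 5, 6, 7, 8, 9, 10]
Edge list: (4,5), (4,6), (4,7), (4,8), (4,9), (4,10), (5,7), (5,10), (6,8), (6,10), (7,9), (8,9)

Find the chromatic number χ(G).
χ(G) = 3

Clique number ω(G) = 3 (lower bound: χ ≥ ω).
The clique on [4, 8, 9] has size 3, forcing χ ≥ 3, and the coloring below uses 3 colors, so χ(G) = 3.
A valid 3-coloring: color 1: [4]; color 2: [7, 8, 10]; color 3: [5, 6, 9].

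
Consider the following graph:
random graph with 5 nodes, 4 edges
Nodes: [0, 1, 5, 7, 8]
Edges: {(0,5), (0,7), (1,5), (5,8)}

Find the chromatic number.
χ(G) = 2

Clique number ω(G) = 2 (lower bound: χ ≥ ω).
The graph is bipartite (no odd cycle), so 2 colors suffice: χ(G) = 2.
A valid 2-coloring: color 1: [5, 7]; color 2: [0, 1, 8].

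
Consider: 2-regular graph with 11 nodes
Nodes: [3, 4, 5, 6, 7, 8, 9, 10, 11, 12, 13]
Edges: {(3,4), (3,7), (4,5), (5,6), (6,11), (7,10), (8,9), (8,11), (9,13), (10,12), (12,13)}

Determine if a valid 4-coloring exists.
A valid 4-coloring: color 1: [5, 7, 9, 11, 12]; color 2: [4, 6, 8, 10, 13]; color 3: [3].
(χ(G) = 3 ≤ 4.)

Yes, G is 4-colorable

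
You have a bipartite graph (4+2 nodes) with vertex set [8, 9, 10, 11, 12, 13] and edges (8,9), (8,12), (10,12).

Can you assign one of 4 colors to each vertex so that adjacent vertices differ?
A valid 4-coloring: color 1: [8, 10, 11, 13]; color 2: [9, 12].
(χ(G) = 2 ≤ 4.)

Yes, G is 4-colorable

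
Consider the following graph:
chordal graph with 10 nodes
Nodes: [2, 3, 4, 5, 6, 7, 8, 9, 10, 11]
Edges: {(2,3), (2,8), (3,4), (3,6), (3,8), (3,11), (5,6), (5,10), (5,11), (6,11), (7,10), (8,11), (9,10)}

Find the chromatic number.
Clique number ω(G) = 3 (lower bound: χ ≥ ω).
The clique on [2, 3, 8] has size 3, forcing χ ≥ 3, and the coloring below uses 3 colors, so χ(G) = 3.
A valid 3-coloring: color 1: [3, 5, 7, 9]; color 2: [2, 4, 10, 11]; color 3: [6, 8].

χ(G) = 3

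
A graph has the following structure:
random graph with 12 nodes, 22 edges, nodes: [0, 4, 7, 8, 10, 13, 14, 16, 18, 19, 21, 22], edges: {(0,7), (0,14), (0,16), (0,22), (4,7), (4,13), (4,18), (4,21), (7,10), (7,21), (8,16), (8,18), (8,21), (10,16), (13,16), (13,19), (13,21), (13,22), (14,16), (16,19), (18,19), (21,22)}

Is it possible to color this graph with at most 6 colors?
A valid 6-coloring: color 1: [16, 18, 21]; color 2: [7, 8, 13, 14]; color 3: [0, 4, 10, 19]; color 4: [22].
(χ(G) = 4 ≤ 6.)

Yes, G is 6-colorable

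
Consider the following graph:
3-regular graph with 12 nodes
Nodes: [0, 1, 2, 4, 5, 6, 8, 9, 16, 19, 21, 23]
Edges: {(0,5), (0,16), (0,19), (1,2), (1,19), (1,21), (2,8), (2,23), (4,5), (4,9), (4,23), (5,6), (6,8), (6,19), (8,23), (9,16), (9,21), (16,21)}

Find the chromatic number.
Clique number ω(G) = 3 (lower bound: χ ≥ ω).
The clique on [2, 8, 23] has size 3, forcing χ ≥ 3, and the coloring below uses 3 colors, so χ(G) = 3.
A valid 3-coloring: color 1: [0, 1, 6, 9, 23]; color 2: [2, 4, 19, 21]; color 3: [5, 8, 16].

χ(G) = 3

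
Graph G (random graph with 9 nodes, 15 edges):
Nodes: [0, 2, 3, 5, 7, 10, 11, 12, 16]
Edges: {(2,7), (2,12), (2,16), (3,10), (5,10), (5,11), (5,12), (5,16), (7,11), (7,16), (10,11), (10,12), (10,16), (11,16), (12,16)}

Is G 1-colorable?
The clique on vertices [5, 10, 11, 16] has size 4 > 1, so it alone needs 4 colors.

No, G is not 1-colorable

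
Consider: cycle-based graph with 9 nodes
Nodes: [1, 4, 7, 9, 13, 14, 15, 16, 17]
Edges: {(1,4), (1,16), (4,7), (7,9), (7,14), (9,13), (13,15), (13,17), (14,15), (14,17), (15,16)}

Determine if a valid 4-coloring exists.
A valid 4-coloring: color 1: [4, 13, 14, 16]; color 2: [1, 7, 15, 17]; color 3: [9].
(χ(G) = 3 ≤ 4.)

Yes, G is 4-colorable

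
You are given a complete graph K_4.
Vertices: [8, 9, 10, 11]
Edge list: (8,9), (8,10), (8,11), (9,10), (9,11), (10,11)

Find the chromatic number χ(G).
χ(G) = 4

Clique number ω(G) = 4 (lower bound: χ ≥ ω).
The clique on [8, 9, 10, 11] has size 4, forcing χ ≥ 4, and the coloring below uses 4 colors, so χ(G) = 4.
A valid 4-coloring: color 1: [10]; color 2: [8]; color 3: [9]; color 4: [11].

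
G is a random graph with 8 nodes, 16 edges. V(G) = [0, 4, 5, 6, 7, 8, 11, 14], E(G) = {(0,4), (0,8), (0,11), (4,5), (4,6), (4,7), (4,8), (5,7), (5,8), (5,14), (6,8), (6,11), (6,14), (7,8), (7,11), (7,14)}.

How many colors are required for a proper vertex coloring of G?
χ(G) = 4

Clique number ω(G) = 4 (lower bound: χ ≥ ω).
The clique on [4, 5, 7, 8] has size 4, forcing χ ≥ 4, and the coloring below uses 4 colors, so χ(G) = 4.
A valid 4-coloring: color 1: [8, 11, 14]; color 2: [0, 6, 7]; color 3: [4]; color 4: [5].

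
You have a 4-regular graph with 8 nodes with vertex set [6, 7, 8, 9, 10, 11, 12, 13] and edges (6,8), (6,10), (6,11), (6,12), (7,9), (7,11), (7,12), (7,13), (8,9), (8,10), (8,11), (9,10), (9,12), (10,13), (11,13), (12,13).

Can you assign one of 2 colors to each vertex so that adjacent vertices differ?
No, G is not 2-colorable

The clique on vertices [8, 9, 10] has size 3 > 2, so it alone needs 3 colors.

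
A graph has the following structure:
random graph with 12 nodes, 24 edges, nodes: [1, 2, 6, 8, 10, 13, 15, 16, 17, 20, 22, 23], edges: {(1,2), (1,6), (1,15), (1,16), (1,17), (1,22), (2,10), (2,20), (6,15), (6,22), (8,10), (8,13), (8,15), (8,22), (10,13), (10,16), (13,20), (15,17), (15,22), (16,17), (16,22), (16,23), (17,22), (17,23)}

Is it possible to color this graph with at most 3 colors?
No, G is not 3-colorable

The clique on vertices [1, 16, 17, 22] has size 4 > 3, so it alone needs 4 colors.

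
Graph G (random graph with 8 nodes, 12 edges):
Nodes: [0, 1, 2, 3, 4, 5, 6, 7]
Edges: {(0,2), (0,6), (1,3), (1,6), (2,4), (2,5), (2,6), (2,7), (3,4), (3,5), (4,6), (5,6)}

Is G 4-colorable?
A valid 4-coloring: color 1: [2, 3]; color 2: [6, 7]; color 3: [0, 1, 4, 5].
(χ(G) = 3 ≤ 4.)

Yes, G is 4-colorable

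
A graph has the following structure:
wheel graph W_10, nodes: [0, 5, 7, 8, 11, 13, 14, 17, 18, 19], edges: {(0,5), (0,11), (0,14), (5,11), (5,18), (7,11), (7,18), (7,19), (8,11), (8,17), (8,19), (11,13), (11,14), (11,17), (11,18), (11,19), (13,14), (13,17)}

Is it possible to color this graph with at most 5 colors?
A valid 5-coloring: color 1: [11]; color 2: [14, 17, 18, 19]; color 3: [5, 7, 8, 13]; color 4: [0].
(χ(G) = 4 ≤ 5.)

Yes, G is 5-colorable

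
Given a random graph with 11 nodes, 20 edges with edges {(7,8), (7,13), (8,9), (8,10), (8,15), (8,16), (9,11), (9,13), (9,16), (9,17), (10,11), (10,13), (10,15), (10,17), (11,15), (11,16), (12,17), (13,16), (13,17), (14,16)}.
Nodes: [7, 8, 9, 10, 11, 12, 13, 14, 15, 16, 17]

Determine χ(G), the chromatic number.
χ(G) = 3

Clique number ω(G) = 3 (lower bound: χ ≥ ω).
The clique on [8, 9, 16] has size 3, forcing χ ≥ 3, and the coloring below uses 3 colors, so χ(G) = 3.
A valid 3-coloring: color 1: [7, 9, 10, 12, 14]; color 2: [8, 11, 13]; color 3: [15, 16, 17].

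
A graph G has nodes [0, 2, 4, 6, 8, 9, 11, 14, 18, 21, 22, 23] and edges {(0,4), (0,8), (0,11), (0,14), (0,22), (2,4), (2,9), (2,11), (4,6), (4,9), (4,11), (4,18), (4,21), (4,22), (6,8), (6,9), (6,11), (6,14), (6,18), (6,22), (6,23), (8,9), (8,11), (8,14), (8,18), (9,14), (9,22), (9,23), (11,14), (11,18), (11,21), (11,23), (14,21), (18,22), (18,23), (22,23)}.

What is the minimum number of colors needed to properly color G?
χ(G) = 5

Clique number ω(G) = 4 (lower bound: χ ≥ ω).
Suppose a proper 4-coloring c exists. The clique [0, 8, 11, 14] takes 4 distinct colors; by symmetry let c(0) = 1, c(8) = 2, c(11) = 3, c(14) = 4.
- Vertex 6: neighbors [8, 11, 14] already have colors [2, 3, 4] ⇒ c(6) = 1.
- Vertex 9: neighbors [6, 8, 14] already have colors [1, 2, 4] ⇒ c(9) = 3.
- Vertex 18: neighbors [6, 8, 11] already have colors [1, 2, 3] ⇒ c(18) = 4.
- Vertex 4: neighbors [0, 9, 18] already have colors [1, 3, 4] ⇒ c(4) = 2.
- Vertex 22: neighbors [0, 4, 9, 18] already have colors [1, 2, 3, 4] — all 4 colors blocked. Contradiction.
The forced assignments end in a contradiction, so G has no proper 4-coloring (χ ≥ 5).
The coloring below uses 5 colors, so χ(G) = 5.
A valid 5-coloring: color 1: [11, 22]; color 2: [0, 2, 6, 21]; color 3: [4, 14, 23]; color 4: [9, 18]; color 5: [8].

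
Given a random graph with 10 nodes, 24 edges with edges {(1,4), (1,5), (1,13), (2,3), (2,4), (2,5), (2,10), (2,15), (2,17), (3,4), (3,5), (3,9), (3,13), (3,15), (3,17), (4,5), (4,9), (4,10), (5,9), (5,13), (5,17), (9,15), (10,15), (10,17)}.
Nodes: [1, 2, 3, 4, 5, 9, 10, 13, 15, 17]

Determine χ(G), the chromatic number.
χ(G) = 4

Clique number ω(G) = 4 (lower bound: χ ≥ ω).
The clique on [3, 4, 5, 9] has size 4, forcing χ ≥ 4, and the coloring below uses 4 colors, so χ(G) = 4.
A valid 4-coloring: color 1: [5, 15]; color 2: [1, 3, 10]; color 3: [2, 9, 13]; color 4: [4, 17].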